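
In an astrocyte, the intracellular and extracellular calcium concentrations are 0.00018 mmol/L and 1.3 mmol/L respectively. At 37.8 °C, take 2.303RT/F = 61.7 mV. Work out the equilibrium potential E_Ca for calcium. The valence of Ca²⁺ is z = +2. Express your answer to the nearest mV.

E = (61.7/z) · log₁₀([Ca²⁺]_out/[Ca²⁺]_in) with z = +2.
= (61.7/2) · log₁₀(1.3/0.00018) = 30.85 · log₁₀(7222)
= 30.85 · (3.8587) = 119.04 mV

119 mV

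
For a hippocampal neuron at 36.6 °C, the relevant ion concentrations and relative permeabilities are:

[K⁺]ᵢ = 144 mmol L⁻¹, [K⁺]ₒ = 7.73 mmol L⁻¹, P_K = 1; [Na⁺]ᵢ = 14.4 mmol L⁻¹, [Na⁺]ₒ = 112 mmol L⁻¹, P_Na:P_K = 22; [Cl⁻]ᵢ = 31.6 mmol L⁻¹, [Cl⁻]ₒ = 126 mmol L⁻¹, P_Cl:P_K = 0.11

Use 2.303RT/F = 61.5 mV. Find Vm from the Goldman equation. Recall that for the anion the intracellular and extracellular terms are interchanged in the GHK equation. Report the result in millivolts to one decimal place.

44.1 mV

Vm = 61.5 · log₁₀[(Σ P·[cation]ₒ + Σ P·[anion]ᵢ) / (Σ P·[cation]ᵢ + Σ P·[anion]ₒ)]
Numerator = 1×7.73 + 22×112 + 0.11×31.6 = 2475
Denominator = 1×144 + 22×14.4 + 0.11×126 = 474.7
Vm = 61.5 · log₁₀(5.2147) = 61.5 × (0.7172) = 44.11 mV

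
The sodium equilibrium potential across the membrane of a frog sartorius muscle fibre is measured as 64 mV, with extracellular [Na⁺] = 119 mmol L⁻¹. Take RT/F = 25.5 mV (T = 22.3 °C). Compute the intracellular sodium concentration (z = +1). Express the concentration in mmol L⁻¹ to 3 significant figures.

Nernst: E = (25.5/1) · ln([out]/[in]), so ln([out]/[in]) = 64.0 × 1 / 25.5 = 2.5098.
[out]/[in] = e^(2.5098) = 12.3.
[in] = 119 / 12.3 = 9.673 mmol L⁻¹.

9.67 mmol L⁻¹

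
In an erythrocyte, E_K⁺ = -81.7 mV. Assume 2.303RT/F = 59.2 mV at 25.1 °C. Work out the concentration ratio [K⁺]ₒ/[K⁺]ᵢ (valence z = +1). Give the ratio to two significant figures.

log₁₀([out]/[in]) = E·z/(59.2) = -81.7 × 1 / 59.2 = -1.3801
[out]/[in] = 10^(-1.3801) = 0.04168

0.042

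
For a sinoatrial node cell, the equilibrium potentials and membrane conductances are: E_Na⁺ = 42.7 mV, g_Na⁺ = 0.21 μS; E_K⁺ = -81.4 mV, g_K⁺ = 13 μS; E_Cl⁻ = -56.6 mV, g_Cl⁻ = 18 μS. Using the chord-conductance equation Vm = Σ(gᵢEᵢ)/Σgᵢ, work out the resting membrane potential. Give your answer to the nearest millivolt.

-66 mV

Σ gᵢEᵢ = 0.21·(42.7) + 13·(-81.4) + 18·(-56.6) = -2068.03
Σ gᵢ = 0.21 + 13 + 18 = 31.21
Vm = -2068.03 / 31.21 = -66.26 mV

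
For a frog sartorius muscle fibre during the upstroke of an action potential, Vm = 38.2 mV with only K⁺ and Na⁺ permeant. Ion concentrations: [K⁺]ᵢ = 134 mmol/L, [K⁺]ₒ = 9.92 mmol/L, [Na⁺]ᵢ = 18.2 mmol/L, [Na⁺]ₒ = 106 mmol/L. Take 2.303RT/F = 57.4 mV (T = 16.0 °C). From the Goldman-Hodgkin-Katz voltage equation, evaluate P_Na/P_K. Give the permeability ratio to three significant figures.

Let α = P_Na/P_K. GHK: Vm = 57.4·log₁₀[(Kₒ + α·Naₒ)/(Kᵢ + α·Naᵢ)].
10^(Vm/57.4) = 10^(38.2/57.4) = 4.6292
So 4.6292·(Kᵢ + α·Naᵢ) = Kₒ + α·Naₒ → α = (4.6292·134.0 − 9.92) / (106.0 − 4.6292·18.2)
α = (620.3 − 9.92) / (106.0 − 84.25) = 610.4/21.75 = 28.07

28.1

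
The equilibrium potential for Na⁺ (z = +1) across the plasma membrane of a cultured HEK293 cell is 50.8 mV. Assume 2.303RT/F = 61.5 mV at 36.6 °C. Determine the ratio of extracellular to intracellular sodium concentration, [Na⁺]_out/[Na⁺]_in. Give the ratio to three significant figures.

log₁₀([out]/[in]) = E·z/(61.5) = 50.8 × 1 / 61.5 = 0.8260
[out]/[in] = 10^(0.8260) = 6.699

6.70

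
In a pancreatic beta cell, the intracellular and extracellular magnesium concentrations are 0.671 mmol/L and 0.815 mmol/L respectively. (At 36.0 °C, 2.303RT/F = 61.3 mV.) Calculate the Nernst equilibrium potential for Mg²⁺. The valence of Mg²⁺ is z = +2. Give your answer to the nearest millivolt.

E = (61.3/z) · log₁₀([Mg²⁺]_out/[Mg²⁺]_in) with z = +2.
= (61.3/2) · log₁₀(0.815/0.671) = 30.65 · log₁₀(1.215)
= 30.65 · (0.0844) = 2.59 mV

3 mV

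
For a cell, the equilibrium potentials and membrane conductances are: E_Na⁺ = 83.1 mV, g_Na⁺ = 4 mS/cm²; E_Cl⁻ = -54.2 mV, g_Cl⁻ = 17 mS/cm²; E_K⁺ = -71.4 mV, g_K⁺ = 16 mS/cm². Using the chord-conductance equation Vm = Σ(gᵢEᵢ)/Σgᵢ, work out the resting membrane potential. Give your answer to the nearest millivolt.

Σ gᵢEᵢ = 4·(83.1) + 17·(-54.2) + 16·(-71.4) = -1731.40
Σ gᵢ = 4 + 17 + 16 = 37
Vm = -1731.40 / 37 = -46.79 mV

-47 mV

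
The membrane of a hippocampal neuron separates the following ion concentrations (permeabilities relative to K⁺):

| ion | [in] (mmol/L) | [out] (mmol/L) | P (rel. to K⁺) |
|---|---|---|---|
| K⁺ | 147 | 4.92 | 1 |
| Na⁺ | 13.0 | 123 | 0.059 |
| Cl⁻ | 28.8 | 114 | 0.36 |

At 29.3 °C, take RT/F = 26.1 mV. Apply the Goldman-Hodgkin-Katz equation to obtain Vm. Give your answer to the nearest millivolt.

-55 mV

Vm = 26.1 · ln[(Σ P·[cation]ₒ + Σ P·[anion]ᵢ) / (Σ P·[cation]ᵢ + Σ P·[anion]ₒ)]
Numerator = 1×4.92 + 0.059×123 + 0.36×28.8 = 22.55
Denominator = 1×147 + 0.059×13.0 + 0.36×114 = 188.8
Vm = 26.1 · ln(0.11941) = 26.1 × (-2.1252) = -55.47 mV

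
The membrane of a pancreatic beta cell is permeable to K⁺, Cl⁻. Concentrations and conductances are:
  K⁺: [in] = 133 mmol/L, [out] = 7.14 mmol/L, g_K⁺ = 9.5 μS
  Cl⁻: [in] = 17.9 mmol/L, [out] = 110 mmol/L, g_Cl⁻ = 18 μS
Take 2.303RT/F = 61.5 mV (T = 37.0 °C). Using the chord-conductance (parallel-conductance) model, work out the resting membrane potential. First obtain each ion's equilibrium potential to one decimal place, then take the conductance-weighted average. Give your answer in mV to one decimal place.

-58.7 mV

E_K⁺ = (61.5/1)·log₁₀(7.14/133) = -78.1 mV
E_Cl⁻ = (61.5/-1)·log₁₀(110/17.9) = -48.5 mV
Vm = (Σ gᵢEᵢ)/(Σ gᵢ) = (9.5·-78.1 + 18·-48.5) / (9.5 + 18)
= -1614.95 / 27.5 = -58.73 mV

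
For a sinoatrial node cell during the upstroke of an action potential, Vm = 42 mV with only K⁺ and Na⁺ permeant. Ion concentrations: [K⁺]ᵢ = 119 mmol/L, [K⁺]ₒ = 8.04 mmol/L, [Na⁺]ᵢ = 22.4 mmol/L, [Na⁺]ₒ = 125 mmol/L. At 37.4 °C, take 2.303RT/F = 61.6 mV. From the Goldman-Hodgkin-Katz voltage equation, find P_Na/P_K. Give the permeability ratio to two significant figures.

33

Let α = P_Na/P_K. GHK: Vm = 61.6·log₁₀[(Kₒ + α·Naₒ)/(Kᵢ + α·Naᵢ)].
10^(Vm/61.6) = 10^(42.0/61.6) = 4.8064
So 4.8064·(Kᵢ + α·Naᵢ) = Kₒ + α·Naₒ → α = (4.8064·119.0 − 8.04) / (125.0 − 4.8064·22.4)
α = (572 − 8.04) / (125.0 − 107.7) = 563.9/17.34 = 32.53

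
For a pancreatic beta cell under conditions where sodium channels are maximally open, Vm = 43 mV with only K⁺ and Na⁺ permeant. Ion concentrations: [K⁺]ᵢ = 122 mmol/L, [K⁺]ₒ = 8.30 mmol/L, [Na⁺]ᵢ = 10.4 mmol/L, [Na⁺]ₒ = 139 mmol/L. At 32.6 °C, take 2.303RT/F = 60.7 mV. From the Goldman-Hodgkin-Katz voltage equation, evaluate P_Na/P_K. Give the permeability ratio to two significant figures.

Let α = P_Na/P_K. GHK: Vm = 60.7·log₁₀[(Kₒ + α·Naₒ)/(Kᵢ + α·Naᵢ)].
10^(Vm/60.7) = 10^(43.0/60.7) = 5.1098
So 5.1098·(Kᵢ + α·Naᵢ) = Kₒ + α·Naₒ → α = (5.1098·122.0 − 8.3) / (139.0 − 5.1098·10.4)
α = (623.4 − 8.3) / (139.0 − 53.14) = 615.1/85.86 = 7.164

7.2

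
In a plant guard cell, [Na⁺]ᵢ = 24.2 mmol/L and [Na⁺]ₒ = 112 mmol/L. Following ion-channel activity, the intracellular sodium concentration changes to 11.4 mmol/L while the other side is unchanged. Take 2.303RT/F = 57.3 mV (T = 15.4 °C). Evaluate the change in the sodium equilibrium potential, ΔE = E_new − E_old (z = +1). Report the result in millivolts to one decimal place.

E_old = (57.3/1)·log₁₀(112/24.2) = 38.13 mV
E_new = (57.3/1)·log₁₀(112/11.4) = 56.86 mV
ΔE = 56.86 − (38.13) = 18.73 mV

18.7 mV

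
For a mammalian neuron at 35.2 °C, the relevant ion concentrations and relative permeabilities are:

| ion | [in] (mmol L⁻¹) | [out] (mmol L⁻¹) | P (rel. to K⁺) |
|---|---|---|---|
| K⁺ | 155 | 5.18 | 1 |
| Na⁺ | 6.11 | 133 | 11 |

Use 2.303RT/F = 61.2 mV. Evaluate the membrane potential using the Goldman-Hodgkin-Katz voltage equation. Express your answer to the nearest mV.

Vm = 61.2 · log₁₀[(Σ P·[cation]ₒ + Σ P·[anion]ᵢ) / (Σ P·[cation]ᵢ + Σ P·[anion]ₒ)]
Numerator = 1×5.18 + 11×133 = 1468
Denominator = 1×155 + 11×6.11 = 222.2
Vm = 61.2 · log₁₀(6.6072) = 61.2 × (0.8200) = 50.18 mV

50 mV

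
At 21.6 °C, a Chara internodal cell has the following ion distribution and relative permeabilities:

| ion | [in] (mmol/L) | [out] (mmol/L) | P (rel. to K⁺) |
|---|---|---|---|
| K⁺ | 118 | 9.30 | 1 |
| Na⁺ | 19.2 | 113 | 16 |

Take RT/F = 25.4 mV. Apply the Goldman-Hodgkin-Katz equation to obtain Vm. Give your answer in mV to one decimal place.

36.9 mV

Vm = 25.4 · ln[(Σ P·[cation]ₒ + Σ P·[anion]ᵢ) / (Σ P·[cation]ᵢ + Σ P·[anion]ₒ)]
Numerator = 1×9.30 + 16×113 = 1817
Denominator = 1×118 + 16×19.2 = 425.2
Vm = 25.4 · ln(4.274) = 25.4 × (1.4525) = 36.89 mV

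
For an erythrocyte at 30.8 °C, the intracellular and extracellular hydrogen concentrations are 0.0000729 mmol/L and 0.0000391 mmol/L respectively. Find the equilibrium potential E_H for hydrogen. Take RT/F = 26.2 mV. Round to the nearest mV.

-16 mV

E = (26.2/z) · ln([H⁺]_out/[H⁺]_in) with z = +1.
= (26.2/1) · ln(0.0000391/0.0000729) = 26.20 · ln(0.5364)
= 26.20 · (-0.6230) = -16.32 mV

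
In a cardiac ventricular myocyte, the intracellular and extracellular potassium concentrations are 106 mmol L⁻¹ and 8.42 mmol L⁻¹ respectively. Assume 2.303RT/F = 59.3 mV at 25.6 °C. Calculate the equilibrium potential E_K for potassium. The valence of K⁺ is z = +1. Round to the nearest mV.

-65 mV

E = (59.3/z) · log₁₀([K⁺]_out/[K⁺]_in) with z = +1.
= (59.3/1) · log₁₀(8.42/106) = 59.30 · log₁₀(0.07943)
= 59.30 · (-1.1000) = -65.23 mV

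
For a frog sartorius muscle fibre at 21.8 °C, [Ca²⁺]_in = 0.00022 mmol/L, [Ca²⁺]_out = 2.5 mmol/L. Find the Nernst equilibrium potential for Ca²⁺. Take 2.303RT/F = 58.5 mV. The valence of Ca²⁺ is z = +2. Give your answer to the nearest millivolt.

119 mV

E = (58.5/z) · log₁₀([Ca²⁺]_out/[Ca²⁺]_in) with z = +2.
= (58.5/2) · log₁₀(2.5/0.00022) = 29.25 · log₁₀(1.136e+04)
= 29.25 · (4.0555) = 118.62 mV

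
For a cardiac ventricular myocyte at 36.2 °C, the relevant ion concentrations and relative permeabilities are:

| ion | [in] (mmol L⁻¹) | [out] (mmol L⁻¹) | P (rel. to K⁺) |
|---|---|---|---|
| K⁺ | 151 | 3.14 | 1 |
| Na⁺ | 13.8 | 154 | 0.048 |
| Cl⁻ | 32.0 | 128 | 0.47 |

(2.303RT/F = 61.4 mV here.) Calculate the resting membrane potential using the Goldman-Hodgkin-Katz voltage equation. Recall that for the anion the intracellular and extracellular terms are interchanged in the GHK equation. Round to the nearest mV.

-56 mV

Vm = 61.4 · log₁₀[(Σ P·[cation]ₒ + Σ P·[anion]ᵢ) / (Σ P·[cation]ᵢ + Σ P·[anion]ₒ)]
Numerator = 1×3.14 + 0.048×154 + 0.47×32.0 = 25.57
Denominator = 1×151 + 0.048×13.8 + 0.47×128 = 211.8
Vm = 61.4 · log₁₀(0.12072) = 61.4 × (-0.9182) = -56.38 mV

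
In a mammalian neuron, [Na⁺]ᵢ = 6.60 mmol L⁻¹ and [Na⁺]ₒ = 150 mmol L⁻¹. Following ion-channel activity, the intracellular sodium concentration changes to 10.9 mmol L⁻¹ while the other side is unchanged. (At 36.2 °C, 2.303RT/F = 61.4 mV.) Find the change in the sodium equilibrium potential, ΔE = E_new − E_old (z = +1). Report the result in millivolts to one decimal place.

-13.4 mV

E_old = (61.4/1)·log₁₀(150/6.60) = 83.29 mV
E_new = (61.4/1)·log₁₀(150/10.9) = 69.91 mV
ΔE = 69.91 − (83.29) = -13.38 mV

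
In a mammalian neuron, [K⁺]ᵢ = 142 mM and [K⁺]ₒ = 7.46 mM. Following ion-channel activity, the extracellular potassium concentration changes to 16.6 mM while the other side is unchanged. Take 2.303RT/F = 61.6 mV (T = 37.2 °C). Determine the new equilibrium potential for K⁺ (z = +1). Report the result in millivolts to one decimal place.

-57.4 mV

After the shift: [K⁺]_out = 16.6, [K⁺]_in = 142 mM.
E_new = (61.6/1)·log₁₀(16.6/142) = 61.60 · (-0.9322) = -57.42 mV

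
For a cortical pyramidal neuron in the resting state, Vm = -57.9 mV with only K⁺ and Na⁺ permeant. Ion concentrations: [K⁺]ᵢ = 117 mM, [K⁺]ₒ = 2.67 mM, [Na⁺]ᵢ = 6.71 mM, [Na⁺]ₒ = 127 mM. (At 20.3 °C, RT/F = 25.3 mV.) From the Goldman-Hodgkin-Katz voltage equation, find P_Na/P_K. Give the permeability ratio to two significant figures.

0.073

Let α = P_Na/P_K. GHK: Vm = 25.3·ln[(Kₒ + α·Naₒ)/(Kᵢ + α·Naᵢ)].
e^(Vm/25.3) = e^(-57.9/25.3) = 0.10141
So 0.10141·(Kᵢ + α·Naᵢ) = Kₒ + α·Naₒ → α = (0.10141·117.0 − 2.67) / (127.0 − 0.10141·6.71)
α = (11.87 − 2.67) / (127.0 − 0.6805) = 9.196/126.3 = 0.0728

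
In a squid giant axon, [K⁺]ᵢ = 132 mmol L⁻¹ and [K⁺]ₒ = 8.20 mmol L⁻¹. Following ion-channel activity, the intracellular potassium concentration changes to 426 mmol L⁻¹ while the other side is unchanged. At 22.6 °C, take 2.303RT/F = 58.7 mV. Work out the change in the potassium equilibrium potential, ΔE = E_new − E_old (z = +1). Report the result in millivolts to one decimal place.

E_old = (58.7/1)·log₁₀(8.20/132) = -70.84 mV
E_new = (58.7/1)·log₁₀(8.20/426) = -100.71 mV
ΔE = -100.71 − (-70.84) = -29.87 mV

-29.9 mV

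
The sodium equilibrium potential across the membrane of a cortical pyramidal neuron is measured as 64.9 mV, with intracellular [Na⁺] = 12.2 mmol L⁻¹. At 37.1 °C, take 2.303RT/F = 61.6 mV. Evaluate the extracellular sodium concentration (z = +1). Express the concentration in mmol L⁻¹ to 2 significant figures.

140 mmol L⁻¹

Nernst: E = (61.6/1) · log₁₀([out]/[in]), so log₁₀([out]/[in]) = 64.9 × 1 / 61.6 = 1.0536.
[out]/[in] = 10^(1.0536) = 11.31.
[out] = 11.31 × 12.2 = 138 mmol L⁻¹.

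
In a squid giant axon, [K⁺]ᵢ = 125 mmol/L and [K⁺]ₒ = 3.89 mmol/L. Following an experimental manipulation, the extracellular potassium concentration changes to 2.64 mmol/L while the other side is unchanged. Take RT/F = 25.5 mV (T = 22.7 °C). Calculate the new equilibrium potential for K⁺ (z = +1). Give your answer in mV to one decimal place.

-98.4 mV

After the shift: [K⁺]_out = 2.64, [K⁺]_in = 125 mmol/L.
E_new = (25.5/1)·ln(2.64/125) = 25.50 · (-3.8575) = -98.37 mV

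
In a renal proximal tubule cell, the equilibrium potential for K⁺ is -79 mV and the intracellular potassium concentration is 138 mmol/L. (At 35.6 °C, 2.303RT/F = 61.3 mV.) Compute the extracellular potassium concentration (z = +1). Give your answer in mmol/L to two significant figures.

Nernst: E = (61.3/1) · log₁₀([out]/[in]), so log₁₀([out]/[in]) = -79.0 × 1 / 61.3 = -1.2887.
[out]/[in] = 10^(-1.2887) = 0.05143.
[out] = 0.05143 × 138 = 7.098 mmol/L.

7.1 mmol/L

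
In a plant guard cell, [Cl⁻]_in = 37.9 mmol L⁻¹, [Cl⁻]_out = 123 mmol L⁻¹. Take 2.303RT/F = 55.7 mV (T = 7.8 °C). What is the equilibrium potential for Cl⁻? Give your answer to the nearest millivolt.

E = (55.7/z) · log₁₀([Cl⁻]_out/[Cl⁻]_in) with z = -1.
For an anion, dividing by z = -1 reverses the sign.
= (55.7/-1) · log₁₀(123/37.9) = -55.70 · log₁₀(3.245)
= -55.70 · (0.5113) = -28.48 mV

-28 mV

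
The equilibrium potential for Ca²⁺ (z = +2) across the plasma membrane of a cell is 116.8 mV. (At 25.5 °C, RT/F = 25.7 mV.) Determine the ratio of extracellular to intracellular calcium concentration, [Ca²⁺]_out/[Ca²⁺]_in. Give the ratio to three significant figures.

8860

ln([out]/[in]) = E·z/(25.7) = 116.8 × 2 / 25.7 = 9.0895
[out]/[in] = e^(9.0895) = 8862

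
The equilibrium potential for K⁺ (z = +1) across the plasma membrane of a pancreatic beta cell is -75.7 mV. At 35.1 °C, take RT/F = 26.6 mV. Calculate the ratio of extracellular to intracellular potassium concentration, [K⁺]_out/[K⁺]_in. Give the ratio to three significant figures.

0.0581

ln([out]/[in]) = E·z/(26.6) = -75.7 × 1 / 26.6 = -2.8459
[out]/[in] = e^(-2.8459) = 0.05808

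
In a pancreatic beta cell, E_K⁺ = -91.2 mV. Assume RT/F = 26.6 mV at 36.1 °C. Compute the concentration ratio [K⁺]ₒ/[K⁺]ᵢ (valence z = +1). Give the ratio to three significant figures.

ln([out]/[in]) = E·z/(26.6) = -91.2 × 1 / 26.6 = -3.4286
[out]/[in] = e^(-3.4286) = 0.03243

0.0324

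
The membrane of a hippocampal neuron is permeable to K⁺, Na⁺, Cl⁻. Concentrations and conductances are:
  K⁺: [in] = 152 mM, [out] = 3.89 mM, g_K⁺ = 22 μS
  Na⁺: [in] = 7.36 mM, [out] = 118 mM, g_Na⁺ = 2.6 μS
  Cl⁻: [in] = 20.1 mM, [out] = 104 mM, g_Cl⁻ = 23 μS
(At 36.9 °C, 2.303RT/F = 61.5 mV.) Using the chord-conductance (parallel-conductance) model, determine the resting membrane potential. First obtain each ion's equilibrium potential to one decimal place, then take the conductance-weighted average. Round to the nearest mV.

-62 mV

E_K⁺ = (61.5/1)·log₁₀(3.89/152) = -97.9 mV
E_Na⁺ = (61.5/1)·log₁₀(118/7.36) = 74.1 mV
E_Cl⁻ = (61.5/-1)·log₁₀(104/20.1) = -43.9 mV
Vm = (Σ gᵢEᵢ)/(Σ gᵢ) = (22·-97.9 + 2.6·74.1 + 23·-43.9) / (22 + 2.6 + 23)
= -2970.84 / 47.6 = -62.41 mV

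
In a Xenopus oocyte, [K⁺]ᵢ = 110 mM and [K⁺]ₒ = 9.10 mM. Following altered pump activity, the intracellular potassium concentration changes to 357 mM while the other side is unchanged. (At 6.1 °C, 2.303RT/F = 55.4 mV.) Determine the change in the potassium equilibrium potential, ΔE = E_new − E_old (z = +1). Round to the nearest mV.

-28 mV

E_old = (55.4/1)·log₁₀(9.10/110) = -59.96 mV
E_new = (55.4/1)·log₁₀(9.10/357) = -88.29 mV
ΔE = -88.29 − (-59.96) = -28.32 mV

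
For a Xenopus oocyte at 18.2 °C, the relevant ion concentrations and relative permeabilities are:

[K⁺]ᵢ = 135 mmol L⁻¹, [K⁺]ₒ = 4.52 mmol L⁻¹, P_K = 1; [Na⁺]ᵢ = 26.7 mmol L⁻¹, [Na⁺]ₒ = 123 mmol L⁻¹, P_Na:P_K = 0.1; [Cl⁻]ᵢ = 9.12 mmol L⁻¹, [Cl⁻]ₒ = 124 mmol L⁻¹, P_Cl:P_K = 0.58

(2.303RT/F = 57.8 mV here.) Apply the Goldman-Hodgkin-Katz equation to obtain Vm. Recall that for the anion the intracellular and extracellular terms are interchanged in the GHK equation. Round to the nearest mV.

Vm = 57.8 · log₁₀[(Σ P·[cation]ₒ + Σ P·[anion]ᵢ) / (Σ P·[cation]ᵢ + Σ P·[anion]ₒ)]
Numerator = 1×4.52 + 0.1×123 + 0.58×9.12 = 22.11
Denominator = 1×135 + 0.1×26.7 + 0.58×124 = 209.6
Vm = 57.8 · log₁₀(0.10549) = 57.8 × (-0.9768) = -56.46 mV

-56 mV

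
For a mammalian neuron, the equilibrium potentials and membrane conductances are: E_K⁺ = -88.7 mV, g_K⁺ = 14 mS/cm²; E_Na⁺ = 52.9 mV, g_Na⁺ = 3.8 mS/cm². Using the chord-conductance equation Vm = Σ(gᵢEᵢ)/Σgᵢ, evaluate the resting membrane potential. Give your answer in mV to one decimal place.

-58.5 mV

Σ gᵢEᵢ = 14·(-88.7) + 3.8·(52.9) = -1040.78
Σ gᵢ = 14 + 3.8 = 17.8
Vm = -1040.78 / 17.8 = -58.47 mV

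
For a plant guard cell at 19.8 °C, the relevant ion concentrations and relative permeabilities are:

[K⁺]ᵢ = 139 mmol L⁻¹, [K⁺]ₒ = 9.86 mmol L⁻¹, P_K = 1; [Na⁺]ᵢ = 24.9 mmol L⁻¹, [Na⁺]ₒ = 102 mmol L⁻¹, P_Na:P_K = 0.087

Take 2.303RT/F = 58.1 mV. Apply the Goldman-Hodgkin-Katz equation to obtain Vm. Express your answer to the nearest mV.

Vm = 58.1 · log₁₀[(Σ P·[cation]ₒ + Σ P·[anion]ᵢ) / (Σ P·[cation]ᵢ + Σ P·[anion]ₒ)]
Numerator = 1×9.86 + 0.087×102 = 18.73
Denominator = 1×139 + 0.087×24.9 = 141.2
Vm = 58.1 · log₁₀(0.13271) = 58.1 × (-0.8771) = -50.96 mV

-51 mV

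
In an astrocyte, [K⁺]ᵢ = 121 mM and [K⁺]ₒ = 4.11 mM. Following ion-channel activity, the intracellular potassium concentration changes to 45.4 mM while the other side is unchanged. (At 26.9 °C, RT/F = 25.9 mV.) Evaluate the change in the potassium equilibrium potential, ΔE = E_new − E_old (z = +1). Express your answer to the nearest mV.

E_old = (25.9/1)·ln(4.11/121) = -87.60 mV
E_new = (25.9/1)·ln(4.11/45.4) = -62.21 mV
ΔE = -62.21 − (-87.60) = 25.39 mV

25 mV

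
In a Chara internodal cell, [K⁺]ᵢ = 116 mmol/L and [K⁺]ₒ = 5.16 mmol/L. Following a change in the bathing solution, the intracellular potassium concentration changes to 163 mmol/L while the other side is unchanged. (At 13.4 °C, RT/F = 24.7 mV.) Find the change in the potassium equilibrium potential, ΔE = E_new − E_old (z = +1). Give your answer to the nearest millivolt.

-8 mV

E_old = (24.7/1)·ln(5.16/116) = -76.88 mV
E_new = (24.7/1)·ln(5.16/163) = -85.28 mV
ΔE = -85.28 − (-76.88) = -8.40 mV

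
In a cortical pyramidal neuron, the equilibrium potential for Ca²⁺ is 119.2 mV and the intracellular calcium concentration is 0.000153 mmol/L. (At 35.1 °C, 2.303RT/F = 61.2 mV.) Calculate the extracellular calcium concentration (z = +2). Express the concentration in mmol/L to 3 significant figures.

Nernst: E = (61.2/2) · log₁₀([out]/[in]), so log₁₀([out]/[in]) = 119.2 × 2 / 61.2 = 3.8954.
[out]/[in] = 10^(3.8954) = 7860.
[out] = 7860 × 0.000153 = 1.203 mmol/L.

1.20 mmol/L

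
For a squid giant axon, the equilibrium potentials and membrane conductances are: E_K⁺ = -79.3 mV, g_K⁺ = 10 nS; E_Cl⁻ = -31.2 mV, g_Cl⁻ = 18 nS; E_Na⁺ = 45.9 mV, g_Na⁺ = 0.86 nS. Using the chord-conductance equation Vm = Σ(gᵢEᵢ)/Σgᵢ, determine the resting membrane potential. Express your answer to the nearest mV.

-46 mV

Σ gᵢEᵢ = 10·(-79.3) + 18·(-31.2) + 0.86·(45.9) = -1315.13
Σ gᵢ = 10 + 18 + 0.86 = 28.86
Vm = -1315.13 / 28.86 = -45.57 mV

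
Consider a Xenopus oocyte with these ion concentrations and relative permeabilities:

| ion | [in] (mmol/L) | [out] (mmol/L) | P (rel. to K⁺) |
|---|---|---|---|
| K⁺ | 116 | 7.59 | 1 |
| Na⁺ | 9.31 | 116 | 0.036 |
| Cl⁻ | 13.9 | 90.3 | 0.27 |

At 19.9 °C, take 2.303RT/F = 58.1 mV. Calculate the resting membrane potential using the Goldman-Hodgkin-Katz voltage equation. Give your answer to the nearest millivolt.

-56 mV

Vm = 58.1 · log₁₀[(Σ P·[cation]ₒ + Σ P·[anion]ᵢ) / (Σ P·[cation]ᵢ + Σ P·[anion]ₒ)]
Numerator = 1×7.59 + 0.036×116 + 0.27×13.9 = 15.52
Denominator = 1×116 + 0.036×9.31 + 0.27×90.3 = 140.7
Vm = 58.1 · log₁₀(0.11029) = 58.1 × (-0.9575) = -55.63 mV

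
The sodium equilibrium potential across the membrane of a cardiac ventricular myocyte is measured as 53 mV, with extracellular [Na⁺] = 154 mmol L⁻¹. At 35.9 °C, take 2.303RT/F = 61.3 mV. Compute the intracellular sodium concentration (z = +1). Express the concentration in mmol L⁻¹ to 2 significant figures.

21 mmol L⁻¹

Nernst: E = (61.3/1) · log₁₀([out]/[in]), so log₁₀([out]/[in]) = 53.0 × 1 / 61.3 = 0.8646.
[out]/[in] = 10^(0.8646) = 7.322.
[in] = 154 / 7.322 = 21.03 mmol L⁻¹.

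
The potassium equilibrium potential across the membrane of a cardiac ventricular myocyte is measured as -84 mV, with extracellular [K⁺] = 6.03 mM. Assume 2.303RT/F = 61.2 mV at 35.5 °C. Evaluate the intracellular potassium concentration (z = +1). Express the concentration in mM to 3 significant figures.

142 mM

Nernst: E = (61.2/1) · log₁₀([out]/[in]), so log₁₀([out]/[in]) = -84.0 × 1 / 61.2 = -1.3725.
[out]/[in] = 10^(-1.3725) = 0.04241.
[in] = 6.03 / 0.04241 = 142.2 mM.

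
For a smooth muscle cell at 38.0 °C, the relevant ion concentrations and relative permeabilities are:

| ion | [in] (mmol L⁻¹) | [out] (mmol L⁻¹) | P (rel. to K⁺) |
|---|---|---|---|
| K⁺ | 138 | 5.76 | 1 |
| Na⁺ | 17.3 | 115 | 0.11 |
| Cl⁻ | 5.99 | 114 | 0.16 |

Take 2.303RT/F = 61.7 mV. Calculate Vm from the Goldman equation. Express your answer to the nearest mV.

Vm = 61.7 · log₁₀[(Σ P·[cation]ₒ + Σ P·[anion]ᵢ) / (Σ P·[cation]ᵢ + Σ P·[anion]ₒ)]
Numerator = 1×5.76 + 0.11×115 + 0.16×5.99 = 19.37
Denominator = 1×138 + 0.11×17.3 + 0.16×114 = 158.1
Vm = 61.7 · log₁₀(0.12247) = 61.7 × (-0.9120) = -56.27 mV

-56 mV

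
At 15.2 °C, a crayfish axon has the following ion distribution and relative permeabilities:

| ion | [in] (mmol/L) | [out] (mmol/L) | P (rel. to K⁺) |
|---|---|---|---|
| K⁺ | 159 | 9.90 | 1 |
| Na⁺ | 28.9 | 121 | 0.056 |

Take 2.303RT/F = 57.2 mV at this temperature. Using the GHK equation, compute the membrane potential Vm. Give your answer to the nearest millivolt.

Vm = 57.2 · log₁₀[(Σ P·[cation]ₒ + Σ P·[anion]ᵢ) / (Σ P·[cation]ᵢ + Σ P·[anion]ₒ)]
Numerator = 1×9.90 + 0.056×121 = 16.68
Denominator = 1×159 + 0.056×28.9 = 160.6
Vm = 57.2 · log₁₀(0.10382) = 57.2 × (-0.9837) = -56.27 mV

-56 mV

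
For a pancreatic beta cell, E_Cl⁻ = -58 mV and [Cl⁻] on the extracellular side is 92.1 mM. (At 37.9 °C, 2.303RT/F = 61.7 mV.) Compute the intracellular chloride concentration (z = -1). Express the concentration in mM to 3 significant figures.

Nernst: E = (61.7/-1) · log₁₀([out]/[in]), so log₁₀([out]/[in]) = -58.0 × -1 / 61.7 = 0.9400.
[out]/[in] = 10^(0.9400) = 8.71.
[in] = 92.1 / 8.71 = 10.57 mM.

10.6 mM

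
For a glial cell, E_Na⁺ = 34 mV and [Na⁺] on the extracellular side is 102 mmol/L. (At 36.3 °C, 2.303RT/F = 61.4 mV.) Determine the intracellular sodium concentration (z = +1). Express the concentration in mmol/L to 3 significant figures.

Nernst: E = (61.4/1) · log₁₀([out]/[in]), so log₁₀([out]/[in]) = 34.0 × 1 / 61.4 = 0.5537.
[out]/[in] = 10^(0.5537) = 3.579.
[in] = 102 / 3.579 = 28.5 mmol/L.

28.5 mmol/L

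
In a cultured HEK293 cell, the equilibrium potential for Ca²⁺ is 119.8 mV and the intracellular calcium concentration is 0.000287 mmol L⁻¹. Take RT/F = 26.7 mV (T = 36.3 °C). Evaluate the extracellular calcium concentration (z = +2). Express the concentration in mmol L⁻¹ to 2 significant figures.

2.3 mmol L⁻¹

Nernst: E = (26.7/2) · ln([out]/[in]), so ln([out]/[in]) = 119.8 × 2 / 26.7 = 8.9738.
[out]/[in] = e^(8.9738) = 7893.
[out] = 7893 × 0.000287 = 2.265 mmol L⁻¹.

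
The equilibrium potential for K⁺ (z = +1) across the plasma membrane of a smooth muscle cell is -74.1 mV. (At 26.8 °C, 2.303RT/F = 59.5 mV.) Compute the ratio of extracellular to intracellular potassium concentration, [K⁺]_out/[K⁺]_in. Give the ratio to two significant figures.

0.057

log₁₀([out]/[in]) = E·z/(59.5) = -74.1 × 1 / 59.5 = -1.2454
[out]/[in] = 10^(-1.2454) = 0.05684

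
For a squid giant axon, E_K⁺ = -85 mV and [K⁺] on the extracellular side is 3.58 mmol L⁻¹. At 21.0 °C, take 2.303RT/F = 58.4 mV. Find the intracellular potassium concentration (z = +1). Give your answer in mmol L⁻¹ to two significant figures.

100 mmol L⁻¹

Nernst: E = (58.4/1) · log₁₀([out]/[in]), so log₁₀([out]/[in]) = -85.0 × 1 / 58.4 = -1.4555.
[out]/[in] = 10^(-1.4555) = 0.03504.
[in] = 3.58 / 0.03504 = 102.2 mmol L⁻¹.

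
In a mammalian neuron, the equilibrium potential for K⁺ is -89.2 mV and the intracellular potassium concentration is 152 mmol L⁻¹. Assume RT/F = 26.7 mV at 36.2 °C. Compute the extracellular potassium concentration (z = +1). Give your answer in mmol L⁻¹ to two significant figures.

5.4 mmol L⁻¹

Nernst: E = (26.7/1) · ln([out]/[in]), so ln([out]/[in]) = -89.2 × 1 / 26.7 = -3.3408.
[out]/[in] = e^(-3.3408) = 0.03541.
[out] = 0.03541 × 152 = 5.382 mmol L⁻¹.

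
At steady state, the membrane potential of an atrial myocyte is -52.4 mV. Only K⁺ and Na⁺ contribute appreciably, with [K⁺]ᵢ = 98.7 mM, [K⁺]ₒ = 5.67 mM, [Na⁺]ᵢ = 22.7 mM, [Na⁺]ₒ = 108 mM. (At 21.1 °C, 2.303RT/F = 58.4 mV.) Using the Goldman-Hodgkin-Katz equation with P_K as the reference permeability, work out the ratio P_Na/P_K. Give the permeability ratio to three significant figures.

0.0650

Let α = P_Na/P_K. GHK: Vm = 58.4·log₁₀[(Kₒ + α·Naₒ)/(Kᵢ + α·Naᵢ)].
10^(Vm/58.4) = 10^(-52.4/58.4) = 0.12669
So 0.12669·(Kᵢ + α·Naᵢ) = Kₒ + α·Naₒ → α = (0.12669·98.7 − 5.67) / (108.0 − 0.12669·22.7)
α = (12.5 − 5.67) / (108.0 − 2.876) = 6.834/105.1 = 0.06501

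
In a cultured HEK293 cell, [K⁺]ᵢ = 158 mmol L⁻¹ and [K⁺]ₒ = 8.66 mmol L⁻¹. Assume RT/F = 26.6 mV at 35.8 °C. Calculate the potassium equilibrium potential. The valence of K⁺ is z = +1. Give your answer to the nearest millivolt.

-77 mV

E = (26.6/z) · ln([K⁺]_out/[K⁺]_in) with z = +1.
= (26.6/1) · ln(8.66/158) = 26.60 · ln(0.05481)
= 26.60 · (-2.9039) = -77.24 mV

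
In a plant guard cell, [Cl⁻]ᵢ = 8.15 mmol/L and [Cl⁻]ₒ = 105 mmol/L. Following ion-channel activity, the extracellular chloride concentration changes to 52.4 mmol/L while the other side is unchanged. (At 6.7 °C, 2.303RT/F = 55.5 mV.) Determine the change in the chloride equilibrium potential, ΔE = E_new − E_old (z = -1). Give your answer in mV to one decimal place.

E_old = (55.5/-1)·log₁₀(105/8.15) = -61.61 mV
E_new = (55.5/-1)·log₁₀(52.4/8.15) = -44.85 mV
ΔE = -44.85 − (-61.61) = 16.75 mV

16.8 mV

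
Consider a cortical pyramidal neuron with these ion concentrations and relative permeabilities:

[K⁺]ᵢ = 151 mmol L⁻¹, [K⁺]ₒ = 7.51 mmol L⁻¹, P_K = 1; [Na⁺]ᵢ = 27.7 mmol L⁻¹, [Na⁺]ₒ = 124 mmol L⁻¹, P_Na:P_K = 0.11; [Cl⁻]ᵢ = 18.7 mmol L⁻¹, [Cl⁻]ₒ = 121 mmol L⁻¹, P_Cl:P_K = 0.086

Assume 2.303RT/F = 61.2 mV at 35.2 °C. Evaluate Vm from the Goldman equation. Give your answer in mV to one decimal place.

Vm = 61.2 · log₁₀[(Σ P·[cation]ₒ + Σ P·[anion]ᵢ) / (Σ P·[cation]ᵢ + Σ P·[anion]ₒ)]
Numerator = 1×7.51 + 0.11×124 + 0.086×18.7 = 22.76
Denominator = 1×151 + 0.11×27.7 + 0.086×121 = 164.5
Vm = 61.2 · log₁₀(0.13839) = 61.2 × (-0.8589) = -52.56 mV

-52.6 mV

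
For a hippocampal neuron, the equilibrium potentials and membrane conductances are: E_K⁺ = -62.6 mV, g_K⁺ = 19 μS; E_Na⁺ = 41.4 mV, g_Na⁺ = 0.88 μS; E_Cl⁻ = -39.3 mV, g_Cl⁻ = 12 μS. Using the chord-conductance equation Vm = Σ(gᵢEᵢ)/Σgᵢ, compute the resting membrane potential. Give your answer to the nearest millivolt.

-51 mV

Σ gᵢEᵢ = 19·(-62.6) + 0.88·(41.4) + 12·(-39.3) = -1624.57
Σ gᵢ = 19 + 0.88 + 12 = 31.88
Vm = -1624.57 / 31.88 = -50.96 mV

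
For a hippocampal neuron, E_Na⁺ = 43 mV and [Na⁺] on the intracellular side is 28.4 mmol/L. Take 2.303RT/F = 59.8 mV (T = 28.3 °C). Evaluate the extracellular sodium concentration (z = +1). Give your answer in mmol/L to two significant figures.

150 mmol/L

Nernst: E = (59.8/1) · log₁₀([out]/[in]), so log₁₀([out]/[in]) = 43.0 × 1 / 59.8 = 0.7191.
[out]/[in] = 10^(0.7191) = 5.237.
[out] = 5.237 × 28.4 = 148.7 mmol/L.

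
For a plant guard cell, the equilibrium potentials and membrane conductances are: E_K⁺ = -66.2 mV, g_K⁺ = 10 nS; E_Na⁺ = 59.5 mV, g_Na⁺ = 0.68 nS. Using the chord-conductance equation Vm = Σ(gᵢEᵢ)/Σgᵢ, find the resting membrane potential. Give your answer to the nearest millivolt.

-58 mV

Σ gᵢEᵢ = 10·(-66.2) + 0.68·(59.5) = -621.54
Σ gᵢ = 10 + 0.68 = 10.68
Vm = -621.54 / 10.68 = -58.20 mV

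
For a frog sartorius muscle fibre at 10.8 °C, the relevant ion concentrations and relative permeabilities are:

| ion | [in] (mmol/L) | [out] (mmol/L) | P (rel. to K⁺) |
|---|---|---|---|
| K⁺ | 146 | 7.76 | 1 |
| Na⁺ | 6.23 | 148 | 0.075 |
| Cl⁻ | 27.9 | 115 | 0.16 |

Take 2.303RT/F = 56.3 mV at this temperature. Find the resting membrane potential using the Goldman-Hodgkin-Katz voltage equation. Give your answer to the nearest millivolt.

-48 mV

Vm = 56.3 · log₁₀[(Σ P·[cation]ₒ + Σ P·[anion]ᵢ) / (Σ P·[cation]ᵢ + Σ P·[anion]ₒ)]
Numerator = 1×7.76 + 0.075×148 + 0.16×27.9 = 23.32
Denominator = 1×146 + 0.075×6.23 + 0.16×115 = 164.9
Vm = 56.3 · log₁₀(0.14147) = 56.3 × (-0.8493) = -47.82 mV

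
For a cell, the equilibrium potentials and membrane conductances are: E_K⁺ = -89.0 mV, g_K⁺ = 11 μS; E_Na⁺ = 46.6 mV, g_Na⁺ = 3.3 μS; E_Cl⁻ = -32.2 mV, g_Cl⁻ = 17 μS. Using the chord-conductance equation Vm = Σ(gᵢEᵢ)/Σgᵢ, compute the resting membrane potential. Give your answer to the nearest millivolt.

Σ gᵢEᵢ = 11·(-89.0) + 3.3·(46.6) + 17·(-32.2) = -1372.62
Σ gᵢ = 11 + 3.3 + 17 = 31.3
Vm = -1372.62 / 31.3 = -43.85 mV

-44 mV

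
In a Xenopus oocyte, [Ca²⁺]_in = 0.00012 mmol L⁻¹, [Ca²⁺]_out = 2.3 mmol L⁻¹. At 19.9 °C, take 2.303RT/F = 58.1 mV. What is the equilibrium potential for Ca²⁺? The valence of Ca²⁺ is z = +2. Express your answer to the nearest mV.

124 mV

E = (58.1/z) · log₁₀([Ca²⁺]_out/[Ca²⁺]_in) with z = +2.
= (58.1/2) · log₁₀(2.3/0.00012) = 29.05 · log₁₀(1.917e+04)
= 29.05 · (4.2825) = 124.41 mV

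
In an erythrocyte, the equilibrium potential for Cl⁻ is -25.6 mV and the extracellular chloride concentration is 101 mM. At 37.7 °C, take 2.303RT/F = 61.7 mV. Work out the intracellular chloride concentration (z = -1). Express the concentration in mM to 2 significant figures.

Nernst: E = (61.7/-1) · log₁₀([out]/[in]), so log₁₀([out]/[in]) = -25.6 × -1 / 61.7 = 0.4149.
[out]/[in] = 10^(0.4149) = 2.6.
[in] = 101 / 2.6 = 38.85 mM.

39 mM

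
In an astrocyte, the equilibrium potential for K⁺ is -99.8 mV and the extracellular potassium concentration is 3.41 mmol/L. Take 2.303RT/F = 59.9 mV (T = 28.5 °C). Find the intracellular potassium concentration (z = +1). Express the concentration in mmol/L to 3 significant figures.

Nernst: E = (59.9/1) · log₁₀([out]/[in]), so log₁₀([out]/[in]) = -99.8 × 1 / 59.9 = -1.6661.
[out]/[in] = 10^(-1.6661) = 0.02157.
[in] = 3.41 / 0.02157 = 158.1 mmol/L.

158 mmol/L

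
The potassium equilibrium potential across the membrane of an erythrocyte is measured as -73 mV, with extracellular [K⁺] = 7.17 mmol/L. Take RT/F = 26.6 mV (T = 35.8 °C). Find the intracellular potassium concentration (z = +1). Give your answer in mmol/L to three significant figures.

Nernst: E = (26.6/1) · ln([out]/[in]), so ln([out]/[in]) = -73.0 × 1 / 26.6 = -2.7444.
[out]/[in] = e^(-2.7444) = 0.06429.
[in] = 7.17 / 0.06429 = 111.5 mmol/L.

112 mmol/L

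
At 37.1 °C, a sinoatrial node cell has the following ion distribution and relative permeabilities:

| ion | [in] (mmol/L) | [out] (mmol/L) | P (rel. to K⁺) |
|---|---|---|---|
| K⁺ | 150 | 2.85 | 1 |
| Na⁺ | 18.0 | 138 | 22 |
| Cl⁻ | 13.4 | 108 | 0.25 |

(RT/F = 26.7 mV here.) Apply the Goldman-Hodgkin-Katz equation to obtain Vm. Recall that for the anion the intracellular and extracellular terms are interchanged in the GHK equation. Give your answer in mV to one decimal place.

Vm = 26.7 · ln[(Σ P·[cation]ₒ + Σ P·[anion]ᵢ) / (Σ P·[cation]ᵢ + Σ P·[anion]ₒ)]
Numerator = 1×2.85 + 22×138 + 0.25×13.4 = 3042
Denominator = 1×150 + 22×18.0 + 0.25×108 = 573
Vm = 26.7 · ln(5.3092) = 26.7 × (1.6695) = 44.57 mV

44.6 mV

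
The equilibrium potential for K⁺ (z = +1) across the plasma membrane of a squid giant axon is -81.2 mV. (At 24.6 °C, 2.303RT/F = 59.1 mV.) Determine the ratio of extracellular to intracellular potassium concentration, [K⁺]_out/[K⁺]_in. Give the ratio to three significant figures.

0.0423

log₁₀([out]/[in]) = E·z/(59.1) = -81.2 × 1 / 59.1 = -1.3739
[out]/[in] = 10^(-1.3739) = 0.04227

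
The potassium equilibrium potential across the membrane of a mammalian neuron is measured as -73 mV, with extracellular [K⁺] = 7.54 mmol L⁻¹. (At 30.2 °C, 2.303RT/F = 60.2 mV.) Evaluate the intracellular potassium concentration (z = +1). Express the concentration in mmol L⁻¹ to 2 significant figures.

120 mmol L⁻¹

Nernst: E = (60.2/1) · log₁₀([out]/[in]), so log₁₀([out]/[in]) = -73.0 × 1 / 60.2 = -1.2126.
[out]/[in] = 10^(-1.2126) = 0.06129.
[in] = 7.54 / 0.06129 = 123 mmol L⁻¹.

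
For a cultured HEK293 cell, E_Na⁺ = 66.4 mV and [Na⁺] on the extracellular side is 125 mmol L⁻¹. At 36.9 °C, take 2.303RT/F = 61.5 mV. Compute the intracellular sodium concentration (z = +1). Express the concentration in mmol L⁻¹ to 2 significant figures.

10 mmol L⁻¹

Nernst: E = (61.5/1) · log₁₀([out]/[in]), so log₁₀([out]/[in]) = 66.4 × 1 / 61.5 = 1.0797.
[out]/[in] = 10^(1.0797) = 12.01.
[in] = 125 / 12.01 = 10.4 mmol L⁻¹.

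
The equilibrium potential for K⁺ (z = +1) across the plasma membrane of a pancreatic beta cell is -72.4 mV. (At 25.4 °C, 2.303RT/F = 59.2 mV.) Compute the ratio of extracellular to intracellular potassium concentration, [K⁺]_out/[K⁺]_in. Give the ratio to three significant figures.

0.0598

log₁₀([out]/[in]) = E·z/(59.2) = -72.4 × 1 / 59.2 = -1.2230
[out]/[in] = 10^(-1.2230) = 0.05984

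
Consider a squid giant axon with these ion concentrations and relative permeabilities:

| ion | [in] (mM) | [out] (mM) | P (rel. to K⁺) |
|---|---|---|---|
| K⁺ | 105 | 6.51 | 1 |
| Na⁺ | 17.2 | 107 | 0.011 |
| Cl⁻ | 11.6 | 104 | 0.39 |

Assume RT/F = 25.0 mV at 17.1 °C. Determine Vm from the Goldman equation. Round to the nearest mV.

Vm = 25.0 · ln[(Σ P·[cation]ₒ + Σ P·[anion]ᵢ) / (Σ P·[cation]ᵢ + Σ P·[anion]ₒ)]
Numerator = 1×6.51 + 0.011×107 + 0.39×11.6 = 12.21
Denominator = 1×105 + 0.011×17.2 + 0.39×104 = 145.7
Vm = 25.0 · ln(0.083781) = 25.0 × (-2.4796) = -61.99 mV

-62 mV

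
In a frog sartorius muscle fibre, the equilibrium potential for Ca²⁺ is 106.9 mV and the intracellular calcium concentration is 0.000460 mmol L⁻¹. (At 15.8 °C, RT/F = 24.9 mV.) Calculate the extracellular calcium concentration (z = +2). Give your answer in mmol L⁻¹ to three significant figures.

Nernst: E = (24.9/2) · ln([out]/[in]), so ln([out]/[in]) = 106.9 × 2 / 24.9 = 8.5863.
[out]/[in] = e^(8.5863) = 5358.
[out] = 5358 × 0.000460 = 2.465 mmol L⁻¹.

2.46 mmol L⁻¹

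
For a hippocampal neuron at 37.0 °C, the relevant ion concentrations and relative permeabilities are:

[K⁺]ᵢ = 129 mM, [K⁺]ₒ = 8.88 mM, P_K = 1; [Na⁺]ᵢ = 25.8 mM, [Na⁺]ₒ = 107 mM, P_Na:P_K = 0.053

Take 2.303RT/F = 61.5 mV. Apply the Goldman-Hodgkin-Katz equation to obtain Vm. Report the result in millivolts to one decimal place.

-58.6 mV

Vm = 61.5 · log₁₀[(Σ P·[cation]ₒ + Σ P·[anion]ᵢ) / (Σ P·[cation]ᵢ + Σ P·[anion]ₒ)]
Numerator = 1×8.88 + 0.053×107 = 14.55
Denominator = 1×129 + 0.053×25.8 = 130.4
Vm = 61.5 · log₁₀(0.11162) = 61.5 × (-0.9523) = -58.56 mV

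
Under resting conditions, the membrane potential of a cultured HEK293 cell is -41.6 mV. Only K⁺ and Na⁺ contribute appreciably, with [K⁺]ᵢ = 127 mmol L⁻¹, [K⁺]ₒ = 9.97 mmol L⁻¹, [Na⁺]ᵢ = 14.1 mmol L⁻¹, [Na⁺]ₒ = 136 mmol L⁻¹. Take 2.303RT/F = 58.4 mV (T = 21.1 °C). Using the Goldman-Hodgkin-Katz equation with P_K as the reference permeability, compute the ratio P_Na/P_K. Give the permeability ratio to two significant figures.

Let α = P_Na/P_K. GHK: Vm = 58.4·log₁₀[(Kₒ + α·Naₒ)/(Kᵢ + α·Naᵢ)].
10^(Vm/58.4) = 10^(-41.6/58.4) = 0.19394
So 0.19394·(Kᵢ + α·Naᵢ) = Kₒ + α·Naₒ → α = (0.19394·127.0 − 9.97) / (136.0 − 0.19394·14.1)
α = (24.63 − 9.97) / (136.0 − 2.735) = 14.66/133.3 = 0.11

0.11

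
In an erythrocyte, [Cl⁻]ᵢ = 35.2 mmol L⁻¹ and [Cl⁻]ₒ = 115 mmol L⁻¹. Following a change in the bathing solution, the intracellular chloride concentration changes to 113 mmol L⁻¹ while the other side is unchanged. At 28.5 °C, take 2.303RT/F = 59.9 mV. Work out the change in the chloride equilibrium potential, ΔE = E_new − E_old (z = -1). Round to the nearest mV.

E_old = (59.9/-1)·log₁₀(115/35.2) = -30.80 mV
E_new = (59.9/-1)·log₁₀(115/113) = -0.46 mV
ΔE = -0.46 − (-30.80) = 30.34 mV

30 mV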